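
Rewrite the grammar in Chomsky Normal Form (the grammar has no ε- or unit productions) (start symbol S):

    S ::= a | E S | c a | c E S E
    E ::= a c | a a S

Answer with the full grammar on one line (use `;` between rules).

Introduce a nonterminal for each terminal appearing in a rule of length ≥ 2: X1 → c, X2 → a.
Binarize each right-hand side of length ≥ 3 by chaining fresh nonterminals (Y1, Y2, …): affected rules were S → X1 E S E; E → X2 X2 S.

S ::= a | E S | X1 X2 | X1 Y1; E ::= X2 X1 | X2 Y3; X1 ::= c; X2 ::= a; Y1 ::= E Y2; Y2 ::= S E; Y3 ::= X2 S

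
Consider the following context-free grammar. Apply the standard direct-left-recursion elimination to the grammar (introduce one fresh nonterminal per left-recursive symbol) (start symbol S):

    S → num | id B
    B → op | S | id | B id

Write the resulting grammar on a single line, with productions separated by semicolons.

Left recursion appears on B.
For B: α = {id}, β = {op, S, id}. Rewrite as B → β B' and B' → α B' | ε.

S → num | id B; B → op B' | S B' | id B'; B' → id B' | ε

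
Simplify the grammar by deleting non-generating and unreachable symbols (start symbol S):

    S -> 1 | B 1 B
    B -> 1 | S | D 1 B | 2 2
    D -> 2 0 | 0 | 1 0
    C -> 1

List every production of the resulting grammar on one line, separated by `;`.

S -> 1 | B 1 B; B -> 1 | S | D 1 B | 2 2; D -> 2 0 | 0 | 1 0

Generating nonterminals: {B, C, D, S}.
Reachable from S after that: {B, D, S}.
Removed useless symbols: {C} and every production mentioning them.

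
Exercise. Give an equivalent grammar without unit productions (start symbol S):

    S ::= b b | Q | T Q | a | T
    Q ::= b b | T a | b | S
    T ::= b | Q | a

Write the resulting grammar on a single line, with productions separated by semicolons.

Unit pairs: Q ⇒* {S, T}; S ⇒* {Q, T}; T ⇒* {Q, S}.
Replace each nonterminal's rules with the union of the non-unit rules of every nonterminal it unit-derives.

S ::= b b | T Q | a | T a | b; Q ::= b b | T Q | a | T a | b; T ::= b b | T Q | a | T a | b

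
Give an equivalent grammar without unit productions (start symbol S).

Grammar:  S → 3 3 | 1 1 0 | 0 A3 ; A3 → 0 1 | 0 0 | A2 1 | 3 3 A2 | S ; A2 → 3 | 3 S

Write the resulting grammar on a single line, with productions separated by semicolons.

Unit pairs: A3 ⇒* {S}.
Replace each nonterminal's rules with the union of the non-unit rules of every nonterminal it unit-derives.

S → 3 3 | 1 1 0 | 0 A3; A3 → 3 3 | 1 1 0 | 0 A3 | 0 1 | 0 0 | A2 1 | 3 3 A2; A2 → 3 | 3 S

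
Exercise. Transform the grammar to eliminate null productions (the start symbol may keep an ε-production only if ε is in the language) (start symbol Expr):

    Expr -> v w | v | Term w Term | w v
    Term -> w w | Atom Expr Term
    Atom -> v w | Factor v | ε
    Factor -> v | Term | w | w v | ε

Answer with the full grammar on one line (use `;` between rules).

Expr -> v w | v | Term w Term | w v; Term -> w w | Atom Expr Term | Expr Term; Atom -> v w | Factor v | v; Factor -> v | Term | w | w v

Nullable set = {Atom, Factor}.
ε ∉ L(G), so no ε-production is kept.
Add the nullable-subset variants: Term → Atom Expr Term gives Atom Expr Term | Expr Term. Atom → Factor v gives Factor v | v.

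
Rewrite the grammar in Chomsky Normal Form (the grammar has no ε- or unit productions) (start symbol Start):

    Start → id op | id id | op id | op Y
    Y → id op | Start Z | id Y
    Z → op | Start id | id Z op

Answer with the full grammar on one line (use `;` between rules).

Introduce a nonterminal for each terminal appearing in a rule of length ≥ 2: X1 → id, X2 → op.
Binarize each right-hand side of length ≥ 3 by chaining fresh nonterminals (Y1, Y2, …): affected rules were Z → X1 Z X2.

Start → X1 X2 | X1 X1 | X2 X1 | X2 Y; Y → X1 X2 | Start Z | X1 Y; Z → op | Start X1 | X1 Y1; X1 → id; X2 → op; Y1 → Z X2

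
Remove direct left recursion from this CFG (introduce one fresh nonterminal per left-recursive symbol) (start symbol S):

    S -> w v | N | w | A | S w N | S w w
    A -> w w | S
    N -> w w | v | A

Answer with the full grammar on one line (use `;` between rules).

S -> w v S' | N S' | w S' | A S'; A -> w w | S; N -> w w | v | A; S' -> w N S' | w w S' | ε

Directly left-recursive nonterminal: S.
For S: α = {w N, w w}, β = {w v, N, w, A}. Rewrite as S → β S' and S' → α S' | ε.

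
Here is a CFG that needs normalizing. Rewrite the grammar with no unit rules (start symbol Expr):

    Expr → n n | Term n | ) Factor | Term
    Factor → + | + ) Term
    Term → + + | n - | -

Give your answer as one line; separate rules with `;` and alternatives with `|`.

Unit pairs: Expr ⇒* {Term}.
For every A with A ⇒* B via unit rules, add B's non-unit alternatives to A; then delete every rule of the form X → Y.

Expr → + + | n - | - | n n | Term n | ) Factor; Factor → + | + ) Term; Term → + + | n - | -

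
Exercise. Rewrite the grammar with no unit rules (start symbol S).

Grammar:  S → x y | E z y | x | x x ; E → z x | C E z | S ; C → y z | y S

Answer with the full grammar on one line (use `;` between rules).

S → x y | E z y | x | x x; E → z x | C E z | x y | E z y | x | x x; C → y z | y S

Unit pairs: E ⇒* {S}.
For each unit pair (A, B), copy every non-unit production of B to A, then drop all unit productions.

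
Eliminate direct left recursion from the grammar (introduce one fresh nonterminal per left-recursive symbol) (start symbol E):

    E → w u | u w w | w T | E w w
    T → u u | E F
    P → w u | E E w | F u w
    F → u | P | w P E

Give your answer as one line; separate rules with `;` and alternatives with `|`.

E → w u E' | u w w E' | w T E'; T → u u | E F; P → w u | E E w | F u w; F → u | P | w P E; E' → w w E' | ε

E is directly left-recursive.
For E: α = {w w}, β = {w u, u w w, w T}. Rewrite as E → β E' and E' → α E' | ε.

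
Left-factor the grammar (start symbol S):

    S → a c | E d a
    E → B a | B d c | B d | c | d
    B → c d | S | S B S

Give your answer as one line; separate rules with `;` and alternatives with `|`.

S → a c | E d a; E → c | d | B E'; B → c d | S B'; E' → a | d E''; B' → ε | B S; E'' → c | ε

E has alternatives sharing prefix 'B': factor to E → B E' with E' → a | d c | d.
B has alternatives sharing prefix 'S': factor to B → S B' with B' → ε | B S.
E' has alternatives sharing prefix 'd': factor to E' → d E'' with E'' → c | ε.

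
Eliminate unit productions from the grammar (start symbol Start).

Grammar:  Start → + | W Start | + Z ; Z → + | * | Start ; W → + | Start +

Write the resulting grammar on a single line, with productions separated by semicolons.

Start → + | W Start | + Z; Z → + | * | W Start | + Z; W → + | Start +

Unit pairs: Z ⇒* {Start}.
For every A with A ⇒* B via unit rules, add B's non-unit alternatives to A; then delete every rule of the form X → Y.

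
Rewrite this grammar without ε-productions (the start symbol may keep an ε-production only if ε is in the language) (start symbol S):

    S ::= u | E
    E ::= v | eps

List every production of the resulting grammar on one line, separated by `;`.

The nullable symbols are {E, S}.
ε ∈ L(G) since S is nullable, so keep S → ε.

S ::= u | E | eps; E ::= v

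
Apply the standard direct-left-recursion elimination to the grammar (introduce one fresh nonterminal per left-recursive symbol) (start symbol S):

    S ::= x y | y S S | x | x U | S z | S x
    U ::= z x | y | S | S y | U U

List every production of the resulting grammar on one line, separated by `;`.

S ::= x y S' | y S S S' | x S' | x U S'; U ::= z x U' | y U' | S U' | S y U'; S' ::= z S' | x S' | ε; U' ::= U U' | ε

Directly left-recursive nonterminals: S, U.
For S: α = {z, x}, β = {x y, y S S, x, x U}. Rewrite as S → β S' and S' → α S' | ε.
For U: α = {U}, β = {z x, y, S, S y}. Rewrite as U → β U' and U' → α U' | ε.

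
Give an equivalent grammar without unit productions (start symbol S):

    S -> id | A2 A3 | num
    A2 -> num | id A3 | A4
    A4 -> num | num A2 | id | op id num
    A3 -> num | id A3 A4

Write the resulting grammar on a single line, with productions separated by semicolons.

S -> id | A2 A3 | num; A2 -> num | num A2 | id | op id num | id A3; A4 -> num | num A2 | id | op id num; A3 -> num | id A3 A4

Unit pairs: A2 ⇒* {A4}.
For each unit pair (A, B), copy every non-unit production of B to A, then drop all unit productions.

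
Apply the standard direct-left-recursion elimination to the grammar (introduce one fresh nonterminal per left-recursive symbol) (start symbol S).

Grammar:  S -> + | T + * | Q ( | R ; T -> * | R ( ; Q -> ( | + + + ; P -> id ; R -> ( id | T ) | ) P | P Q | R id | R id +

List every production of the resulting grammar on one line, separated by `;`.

Directly left-recursive nonterminal: R.
For R: α = {id, id +}, β = {( id, T ), ) P, P Q}. Rewrite as R → β R' and R' → α R' | ε.

S -> + | T + * | Q ( | R; T -> * | R (; Q -> ( | + + +; P -> id; R -> ( id R' | T ) R' | ) P R' | P Q R'; R' -> id R' | id + R' | ε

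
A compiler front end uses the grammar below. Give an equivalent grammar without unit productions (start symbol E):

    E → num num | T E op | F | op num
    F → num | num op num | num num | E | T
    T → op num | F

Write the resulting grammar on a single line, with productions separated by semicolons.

E → num num | T E op | op num | num | num op num; F → num num | T E op | op num | num | num op num; T → num num | T E op | op num | num | num op num

Unit pairs: E ⇒* {F, T}; F ⇒* {E, T}; T ⇒* {E, F}.
For every A with A ⇒* B via unit rules, add B's non-unit alternatives to A; then delete every rule of the form X → Y.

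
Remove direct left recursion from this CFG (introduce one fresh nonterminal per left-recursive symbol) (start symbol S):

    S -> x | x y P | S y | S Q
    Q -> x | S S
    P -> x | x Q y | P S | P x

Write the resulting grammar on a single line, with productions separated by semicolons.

S -> x S' | x y P S'; Q -> x | S S; P -> x P' | x Q y P'; S' -> y S' | Q S' | ε; P' -> S P' | x P' | ε

Directly left-recursive nonterminals: S, P.
For S: α = {y, Q}, β = {x, x y P}. Rewrite as S → β S' and S' → α S' | ε.
For P: α = {S, x}, β = {x, x Q y}. Rewrite as P → β P' and P' → α P' | ε.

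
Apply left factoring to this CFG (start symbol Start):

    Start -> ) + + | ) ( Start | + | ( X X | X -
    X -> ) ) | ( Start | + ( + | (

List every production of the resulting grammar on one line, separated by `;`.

Start -> + | ( X X | X - | ) Start1; X -> ) ) | + ( + | ( X1; Start1 -> + + | ( Start; X1 -> Start | ε

Start has alternatives sharing prefix ')': factor to Start → ) Start1 with Start1 → + + | ( Start.
X has alternatives sharing prefix '(': factor to X → ( X1 with X1 → Start | ε.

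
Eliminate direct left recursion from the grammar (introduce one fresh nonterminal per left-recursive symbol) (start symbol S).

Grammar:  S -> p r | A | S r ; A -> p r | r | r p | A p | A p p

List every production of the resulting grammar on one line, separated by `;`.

Left recursion appears on S, A.
For S: α = {r}, β = {p r, A}. Rewrite as S → β S' and S' → α S' | ε.
For A: α = {p, p p}, β = {p r, r, r p}. Rewrite as A → β A' and A' → α A' | ε.

S -> p r S' | A S'; A -> p r A' | r A' | r p A'; S' -> r S' | epsilon; A' -> p A' | p p A' | epsilon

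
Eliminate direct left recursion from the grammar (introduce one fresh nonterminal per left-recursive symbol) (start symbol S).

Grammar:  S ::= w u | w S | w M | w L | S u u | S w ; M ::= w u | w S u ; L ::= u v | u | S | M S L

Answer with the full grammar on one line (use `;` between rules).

Directly left-recursive nonterminal: S.
For S: α = {u u, w}, β = {w u, w S, w M, w L}. Rewrite as S → β S' and S' → α S' | ε.

S ::= w u S' | w S S' | w M S' | w L S'; M ::= w u | w S u; L ::= u v | u | S | M S L; S' ::= u u S' | w S' | ε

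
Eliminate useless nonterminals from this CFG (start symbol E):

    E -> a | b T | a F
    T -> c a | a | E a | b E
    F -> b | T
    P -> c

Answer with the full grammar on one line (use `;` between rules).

E -> a | b T | a F; T -> c a | a | E a | b E; F -> b | T

Generating nonterminals: {E, F, P, T}.
Reachable from E after that: {E, F, T}.
Removed useless symbols: {P} and every production mentioning them.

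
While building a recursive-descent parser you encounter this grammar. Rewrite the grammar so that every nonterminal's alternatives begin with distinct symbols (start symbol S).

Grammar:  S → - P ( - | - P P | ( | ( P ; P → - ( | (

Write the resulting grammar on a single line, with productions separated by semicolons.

S → - P S' | ( S''; P → - ( | (; S' → ( - | P; S'' → ε | P

S has alternatives sharing prefix '- P': factor to S → - P S' with S' → ( - | P.
S has alternatives sharing prefix '(': factor to S → ( S'' with S'' → ε | P.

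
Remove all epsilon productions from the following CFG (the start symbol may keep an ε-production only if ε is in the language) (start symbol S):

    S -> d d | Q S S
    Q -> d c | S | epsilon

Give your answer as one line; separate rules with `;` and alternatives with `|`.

Nullable set = {Q}.
ε ∉ L(G), so no ε-production is kept.
Add the nullable-subset variants: S → Q S S gives Q S S | S S.

S -> d d | Q S S | S S; Q -> d c | S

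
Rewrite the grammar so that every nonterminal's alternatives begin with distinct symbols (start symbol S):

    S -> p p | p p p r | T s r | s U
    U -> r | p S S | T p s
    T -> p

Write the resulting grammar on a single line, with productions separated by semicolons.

S has alternatives sharing prefix 'p p': factor to S → p p S' with S' → ε | p r.

S -> T s r | s U | p p S'; U -> r | p S S | T p s; T -> p; S' -> ε | p r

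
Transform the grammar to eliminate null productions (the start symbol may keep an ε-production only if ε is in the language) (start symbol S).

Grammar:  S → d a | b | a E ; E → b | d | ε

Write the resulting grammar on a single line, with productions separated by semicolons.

S → d a | b | a E | a; E → b | d

Nullable set = {E}.
ε ∉ L(G), so no ε-production is kept.
Expand every rule over subsets of its nullable positions: S → a E gives a E | a.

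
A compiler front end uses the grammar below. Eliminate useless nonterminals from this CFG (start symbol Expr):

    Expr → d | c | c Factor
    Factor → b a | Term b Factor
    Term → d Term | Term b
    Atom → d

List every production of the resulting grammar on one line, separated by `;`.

Generating nonterminals: {Atom, Expr, Factor}.
Reachable from Expr after that: {Expr, Factor}.
Removed useless symbols: {Atom, Term} and every production mentioning them.

Expr → d | c | c Factor; Factor → b a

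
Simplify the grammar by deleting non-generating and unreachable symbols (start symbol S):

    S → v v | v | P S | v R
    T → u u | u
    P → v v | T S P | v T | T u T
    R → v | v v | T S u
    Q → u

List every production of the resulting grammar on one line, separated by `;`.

Generating nonterminals: {P, Q, R, S, T}.
Reachable from S after that: {P, R, S, T}.
Removed useless symbols: {Q} and every production mentioning them.

S → v v | v | P S | v R; T → u u | u; P → v v | T S P | v T | T u T; R → v | v v | T S u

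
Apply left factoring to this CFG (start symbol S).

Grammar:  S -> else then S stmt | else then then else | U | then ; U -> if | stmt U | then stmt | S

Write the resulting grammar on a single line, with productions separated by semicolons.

S has alternatives sharing prefix 'else then': factor to S → else then S' with S' → S stmt | then else.

S -> U | then | else then S'; U -> if | stmt U | then stmt | S; S' -> S stmt | then else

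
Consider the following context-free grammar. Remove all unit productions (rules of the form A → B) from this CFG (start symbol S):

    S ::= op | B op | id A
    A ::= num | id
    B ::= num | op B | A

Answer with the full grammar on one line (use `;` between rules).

Unit pairs: B ⇒* {A}.
Replace each nonterminal's rules with the union of the non-unit rules of every nonterminal it unit-derives.

S ::= op | B op | id A; A ::= num | id; B ::= num | op B | id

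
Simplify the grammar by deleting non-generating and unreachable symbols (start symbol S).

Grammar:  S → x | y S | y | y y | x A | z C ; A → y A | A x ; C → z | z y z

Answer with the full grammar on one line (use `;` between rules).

Generating nonterminals: {C, S}.
Reachable from S after that: {C, S}.
Removed useless symbols: {A} and every production mentioning them.

S → x | y S | y | y y | z C; C → z | z y z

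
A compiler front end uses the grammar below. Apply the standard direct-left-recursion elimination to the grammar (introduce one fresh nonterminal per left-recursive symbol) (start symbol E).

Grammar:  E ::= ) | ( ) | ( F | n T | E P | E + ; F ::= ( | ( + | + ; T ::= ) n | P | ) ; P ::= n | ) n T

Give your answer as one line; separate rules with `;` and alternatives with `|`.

Directly left-recursive nonterminal: E.
For E: α = {P, +}, β = {), ( ), ( F, n T}. Rewrite as E → β E' and E' → α E' | ε.

E ::= ) E' | ( ) E' | ( F E' | n T E'; F ::= ( | ( + | +; T ::= ) n | P | ); P ::= n | ) n T; E' ::= P E' | + E' | epsilon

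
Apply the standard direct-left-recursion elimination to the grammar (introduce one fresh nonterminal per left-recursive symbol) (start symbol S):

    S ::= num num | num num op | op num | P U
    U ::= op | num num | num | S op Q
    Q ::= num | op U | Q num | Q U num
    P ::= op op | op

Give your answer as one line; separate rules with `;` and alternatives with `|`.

Left recursion appears on Q.
For Q: α = {num, U num}, β = {num, op U}. Rewrite as Q → β Q' and Q' → α Q' | ε.

S ::= num num | num num op | op num | P U; U ::= op | num num | num | S op Q; Q ::= num Q' | op U Q'; P ::= op op | op; Q' ::= num Q' | U num Q' | ε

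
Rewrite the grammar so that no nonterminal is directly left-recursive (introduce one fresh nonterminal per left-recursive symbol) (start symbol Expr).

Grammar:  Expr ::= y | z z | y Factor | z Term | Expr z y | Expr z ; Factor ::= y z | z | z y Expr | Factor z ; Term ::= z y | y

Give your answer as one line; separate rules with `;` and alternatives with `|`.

Directly left-recursive nonterminals: Expr, Factor.
For Expr: α = {z y, z}, β = {y, z z, y Factor, z Term}. Rewrite as Expr → β Expr1 and Expr1 → α Expr1 | ε.
For Factor: α = {z}, β = {y z, z, z y Expr}. Rewrite as Factor → β Factor1 and Factor1 → α Factor1 | ε.

Expr ::= y Expr1 | z z Expr1 | y Factor Expr1 | z Term Expr1; Factor ::= y z Factor1 | z Factor1 | z y Expr Factor1; Term ::= z y | y; Expr1 ::= z y Expr1 | z Expr1 | ε; Factor1 ::= z Factor1 | ε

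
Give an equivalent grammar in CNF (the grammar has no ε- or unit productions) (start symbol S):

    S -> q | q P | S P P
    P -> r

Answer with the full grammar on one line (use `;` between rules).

S -> q | X1 P | S Y1; P -> r; X1 -> q; Y1 -> P P

Introduce a nonterminal for each terminal appearing in a rule of length ≥ 2: X1 → q.
Binarize each right-hand side of length ≥ 3 by chaining fresh nonterminals (Y1, Y2, …): affected rules were S → S P P.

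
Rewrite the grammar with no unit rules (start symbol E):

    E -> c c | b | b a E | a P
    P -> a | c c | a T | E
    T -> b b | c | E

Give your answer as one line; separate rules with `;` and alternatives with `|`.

Unit pairs: P ⇒* {E}; T ⇒* {E}.
For every A with A ⇒* B via unit rules, add B's non-unit alternatives to A; then delete every rule of the form X → Y.

E -> c c | b | b a E | a P; P -> c c | b | b a E | a P | a | a T; T -> c c | b | b a E | a P | b b | c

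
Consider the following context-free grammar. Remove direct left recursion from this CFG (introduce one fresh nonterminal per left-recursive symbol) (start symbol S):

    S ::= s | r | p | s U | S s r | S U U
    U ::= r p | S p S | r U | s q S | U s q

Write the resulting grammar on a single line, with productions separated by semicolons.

Directly left-recursive nonterminals: S, U.
For S: α = {s r, U U}, β = {s, r, p, s U}. Rewrite as S → β S' and S' → α S' | ε.
For U: α = {s q}, β = {r p, S p S, r U, s q S}. Rewrite as U → β U' and U' → α U' | ε.

S ::= s S' | r S' | p S' | s U S'; U ::= r p U' | S p S U' | r U U' | s q S U'; S' ::= s r S' | U U S' | ε; U' ::= s q U' | ε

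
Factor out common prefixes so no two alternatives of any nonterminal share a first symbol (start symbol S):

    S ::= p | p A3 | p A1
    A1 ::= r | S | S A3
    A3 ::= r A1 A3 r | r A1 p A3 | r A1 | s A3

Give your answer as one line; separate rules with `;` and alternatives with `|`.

S has alternatives sharing prefix 'p': factor to S → p S' with S' → ε | A3 | A1.
A1 has alternatives sharing prefix 'S': factor to A1 → S A1' with A1' → ε | A3.
A3 has alternatives sharing prefix 'r A1': factor to A3 → r A1 A3' with A3' → A3 r | p A3 | ε.

S ::= p S'; A1 ::= r | S A1'; A3 ::= s A3 | r A1 A3'; S' ::= ε | A3 | A1; A1' ::= ε | A3; A3' ::= A3 r | p A3 | ε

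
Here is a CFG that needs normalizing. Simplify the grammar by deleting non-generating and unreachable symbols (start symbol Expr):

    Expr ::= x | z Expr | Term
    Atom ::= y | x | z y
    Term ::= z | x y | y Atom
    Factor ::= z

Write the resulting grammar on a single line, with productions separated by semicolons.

Generating nonterminals: {Atom, Expr, Factor, Term}.
Reachable from Expr after that: {Atom, Expr, Term}.
Removed useless symbols: {Factor} and every production mentioning them.

Expr ::= x | z Expr | Term; Atom ::= y | x | z y; Term ::= z | x y | y Atom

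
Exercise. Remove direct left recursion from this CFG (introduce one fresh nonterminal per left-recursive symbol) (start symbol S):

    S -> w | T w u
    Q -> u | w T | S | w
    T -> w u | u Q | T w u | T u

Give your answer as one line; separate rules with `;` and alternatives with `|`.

Left recursion appears on T.
For T: α = {w u, u}, β = {w u, u Q}. Rewrite as T → β T' and T' → α T' | ε.

S -> w | T w u; Q -> u | w T | S | w; T -> w u T' | u Q T'; T' -> w u T' | u T' | ε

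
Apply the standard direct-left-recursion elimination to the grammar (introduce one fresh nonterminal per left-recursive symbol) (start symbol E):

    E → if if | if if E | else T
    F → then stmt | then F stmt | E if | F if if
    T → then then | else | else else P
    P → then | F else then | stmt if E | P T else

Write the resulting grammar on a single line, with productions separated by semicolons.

F, P are directly left-recursive.
For F: α = {if if}, β = {then stmt, then F stmt, E if}. Rewrite as F → β F' and F' → α F' | ε.
For P: α = {T else}, β = {then, F else then, stmt if E}. Rewrite as P → β P' and P' → α P' | ε.

E → if if | if if E | else T; F → then stmt F' | then F stmt F' | E if F'; T → then then | else | else else P; P → then P' | F else then P' | stmt if E P'; F' → if if F' | epsilon; P' → T else P' | epsilon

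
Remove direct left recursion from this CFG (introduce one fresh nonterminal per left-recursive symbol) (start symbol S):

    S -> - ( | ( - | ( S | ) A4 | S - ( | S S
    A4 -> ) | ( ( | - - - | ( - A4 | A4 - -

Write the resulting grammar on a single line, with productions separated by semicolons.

S -> - ( S' | ( - S' | ( S S' | ) A4 S'; A4 -> ) A4' | ( ( A4' | - - - A4' | ( - A4 A4'; S' -> - ( S' | S S' | eps; A4' -> - - A4' | eps

S, A4 are directly left-recursive.
For S: α = {- (, S}, β = {- (, ( -, ( S, ) A4}. Rewrite as S → β S' and S' → α S' | ε.
For A4: α = {- -}, β = {), ( (, - - -, ( - A4}. Rewrite as A4 → β A4' and A4' → α A4' | ε.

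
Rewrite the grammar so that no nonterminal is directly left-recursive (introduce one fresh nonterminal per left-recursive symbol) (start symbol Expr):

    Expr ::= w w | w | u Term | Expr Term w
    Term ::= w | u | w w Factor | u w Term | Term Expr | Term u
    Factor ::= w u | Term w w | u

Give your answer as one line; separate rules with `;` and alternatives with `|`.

Directly left-recursive nonterminals: Expr, Term.
For Expr: α = {Term w}, β = {w w, w, u Term}. Rewrite as Expr → β Expr1 and Expr1 → α Expr1 | ε.
For Term: α = {Expr, u}, β = {w, u, w w Factor, u w Term}. Rewrite as Term → β Term1 and Term1 → α Term1 | ε.

Expr ::= w w Expr1 | w Expr1 | u Term Expr1; Term ::= w Term1 | u Term1 | w w Factor Term1 | u w Term Term1; Factor ::= w u | Term w w | u; Expr1 ::= Term w Expr1 | ε; Term1 ::= Expr Term1 | u Term1 | ε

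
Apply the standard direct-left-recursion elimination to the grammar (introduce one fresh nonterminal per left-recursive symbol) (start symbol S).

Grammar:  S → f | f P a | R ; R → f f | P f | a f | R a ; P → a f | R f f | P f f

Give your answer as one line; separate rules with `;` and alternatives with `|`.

R, P are directly left-recursive.
For R: α = {a}, β = {f f, P f, a f}. Rewrite as R → β R' and R' → α R' | ε.
For P: α = {f f}, β = {a f, R f f}. Rewrite as P → β P' and P' → α P' | ε.

S → f | f P a | R; R → f f R' | P f R' | a f R'; P → a f P' | R f f P'; R' → a R' | ε; P' → f f P' | ε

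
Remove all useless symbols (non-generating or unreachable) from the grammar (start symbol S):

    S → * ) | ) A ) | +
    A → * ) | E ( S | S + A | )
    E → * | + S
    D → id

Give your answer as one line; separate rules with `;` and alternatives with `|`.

Generating nonterminals: {A, D, E, S}.
Reachable from S after that: {A, E, S}.
Removed useless symbols: {D} and every production mentioning them.

S → * ) | ) A ) | +; A → * ) | E ( S | S + A | ); E → * | + S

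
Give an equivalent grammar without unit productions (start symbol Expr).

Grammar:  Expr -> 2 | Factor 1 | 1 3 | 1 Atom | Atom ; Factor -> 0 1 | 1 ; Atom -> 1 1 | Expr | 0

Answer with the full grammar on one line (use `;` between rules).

Unit pairs: Atom ⇒* {Expr}; Expr ⇒* {Atom}.
For every A with A ⇒* B via unit rules, add B's non-unit alternatives to A; then delete every rule of the form X → Y.

Expr -> 1 1 | 0 | 2 | Factor 1 | 1 3 | 1 Atom; Factor -> 0 1 | 1; Atom -> 1 1 | 0 | 2 | Factor 1 | 1 3 | 1 Atom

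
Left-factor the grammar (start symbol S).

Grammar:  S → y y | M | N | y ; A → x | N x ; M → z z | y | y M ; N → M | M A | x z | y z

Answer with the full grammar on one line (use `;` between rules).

S has alternatives sharing prefix 'y': factor to S → y S' with S' → y | ε.
M has alternatives sharing prefix 'y': factor to M → y M' with M' → ε | M.
N has alternatives sharing prefix 'M': factor to N → M N' with N' → ε | A.

S → M | N | y S'; A → x | N x; M → z z | y M'; N → x z | y z | M N'; S' → y | ε; M' → ε | M; N' → ε | A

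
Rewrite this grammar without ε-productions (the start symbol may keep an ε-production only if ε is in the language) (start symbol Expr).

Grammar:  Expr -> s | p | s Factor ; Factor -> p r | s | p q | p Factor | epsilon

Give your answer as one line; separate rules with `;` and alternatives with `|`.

Expr -> s | p | s Factor; Factor -> p r | s | p q | p Factor | p

Nullable nonterminals: {Factor}.
ε ∉ L(G), so no ε-production is kept.
For each production, add variants omitting each subset of nullable occurrences: Factor → p Factor gives p Factor | p.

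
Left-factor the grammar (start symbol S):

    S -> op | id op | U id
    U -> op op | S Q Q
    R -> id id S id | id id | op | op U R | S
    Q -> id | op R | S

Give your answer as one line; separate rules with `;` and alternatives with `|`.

S -> op | id op | U id; U -> op op | S Q Q; R -> S | id id R' | op R''; Q -> id | op R | S; R' -> S id | epsilon; R'' -> epsilon | U R

R has alternatives sharing prefix 'id id': factor to R → id id R' with R' → S id | ε.
R has alternatives sharing prefix 'op': factor to R → op R'' with R'' → ε | U R.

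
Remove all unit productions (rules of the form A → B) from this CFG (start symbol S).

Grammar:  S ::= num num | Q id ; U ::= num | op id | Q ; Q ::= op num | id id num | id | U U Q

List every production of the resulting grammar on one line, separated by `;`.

Unit pairs: U ⇒* {Q}.
For every A with A ⇒* B via unit rules, add B's non-unit alternatives to A; then delete every rule of the form X → Y.

S ::= num num | Q id; U ::= num | op id | op num | id id num | id | U U Q; Q ::= op num | id id num | id | U U Q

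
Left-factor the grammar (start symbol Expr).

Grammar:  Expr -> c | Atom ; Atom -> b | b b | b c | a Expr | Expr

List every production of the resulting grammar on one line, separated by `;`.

Expr -> c | Atom; Atom -> a Expr | Expr | b Atom1; Atom1 -> ε | b | c

Atom has alternatives sharing prefix 'b': factor to Atom → b Atom1 with Atom1 → ε | b | c.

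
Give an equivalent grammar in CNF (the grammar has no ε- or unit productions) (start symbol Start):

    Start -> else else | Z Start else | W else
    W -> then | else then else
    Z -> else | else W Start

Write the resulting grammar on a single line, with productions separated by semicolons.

Start -> X1 X1 | Z Y1 | W X1; W -> then | X1 Y2; Z -> else | X1 Y3; X1 -> else; X2 -> then; Y1 -> Start X1; Y2 -> X2 X1; Y3 -> W Start

Introduce a nonterminal for each terminal appearing in a rule of length ≥ 2: X1 → else, X2 → then.
Binarize each right-hand side of length ≥ 3 by chaining fresh nonterminals (Y1, Y2, …): affected rules were Start → Z Start X1; W → X1 X2 X1; Z → X1 W Start.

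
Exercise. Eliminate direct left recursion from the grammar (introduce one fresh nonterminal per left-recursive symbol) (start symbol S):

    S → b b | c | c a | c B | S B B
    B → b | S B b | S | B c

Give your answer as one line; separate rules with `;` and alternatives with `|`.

S → b b S' | c S' | c a S' | c B S'; B → b B' | S B b B' | S B'; S' → B B S' | ε; B' → c B' | ε

S, B are directly left-recursive.
For S: α = {B B}, β = {b b, c, c a, c B}. Rewrite as S → β S' and S' → α S' | ε.
For B: α = {c}, β = {b, S B b, S}. Rewrite as B → β B' and B' → α B' | ε.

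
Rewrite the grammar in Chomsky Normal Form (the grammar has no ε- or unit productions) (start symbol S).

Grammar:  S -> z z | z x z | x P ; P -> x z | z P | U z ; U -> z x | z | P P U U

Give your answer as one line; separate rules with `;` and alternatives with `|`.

S -> X1 X1 | X1 Y1 | X2 P; P -> X2 X1 | X1 P | U X1; U -> X1 X2 | z | P Y2; X1 -> z; X2 -> x; Y1 -> X2 X1; Y2 -> P Y3; Y3 -> U U

Introduce a nonterminal for each terminal appearing in a rule of length ≥ 2: X1 → z, X2 → x.
Binarize each right-hand side of length ≥ 3 by chaining fresh nonterminals (Y1, Y2, …): affected rules were S → X1 X2 X1; U → P P U U.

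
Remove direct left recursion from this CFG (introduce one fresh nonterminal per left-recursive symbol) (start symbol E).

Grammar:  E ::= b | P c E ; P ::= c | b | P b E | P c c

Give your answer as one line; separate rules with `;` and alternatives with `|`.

Directly left-recursive nonterminal: P.
For P: α = {b E, c c}, β = {c, b}. Rewrite as P → β P' and P' → α P' | ε.

E ::= b | P c E; P ::= c P' | b P'; P' ::= b E P' | c c P' | epsilon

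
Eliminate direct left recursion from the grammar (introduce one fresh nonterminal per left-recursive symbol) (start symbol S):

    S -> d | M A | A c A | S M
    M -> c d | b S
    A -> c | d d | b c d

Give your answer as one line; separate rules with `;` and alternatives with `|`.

Directly left-recursive nonterminal: S.
For S: α = {M}, β = {d, M A, A c A}. Rewrite as S → β S' and S' → α S' | ε.

S -> d S' | M A S' | A c A S'; M -> c d | b S; A -> c | d d | b c d; S' -> M S' | epsilon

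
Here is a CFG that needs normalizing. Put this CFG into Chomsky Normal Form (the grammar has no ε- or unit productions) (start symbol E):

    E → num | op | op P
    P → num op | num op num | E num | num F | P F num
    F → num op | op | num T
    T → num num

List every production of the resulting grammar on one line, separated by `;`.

Introduce a nonterminal for each terminal appearing in a rule of length ≥ 2: X1 → op, X2 → num.
Binarize each right-hand side of length ≥ 3 by chaining fresh nonterminals (Y1, Y2, …): affected rules were P → X2 X1 X2; P → P F X2.

E → num | op | X1 P; P → X2 X1 | X2 Y1 | E X2 | X2 F | P Y2; F → X2 X1 | op | X2 T; T → X2 X2; X1 → op; X2 → num; Y1 → X1 X2; Y2 → F X2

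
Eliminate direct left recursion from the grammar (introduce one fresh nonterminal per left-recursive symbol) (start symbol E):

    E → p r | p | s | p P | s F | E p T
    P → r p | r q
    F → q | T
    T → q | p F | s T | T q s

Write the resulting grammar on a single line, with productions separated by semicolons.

E, T are directly left-recursive.
For E: α = {p T}, β = {p r, p, s, p P, s F}. Rewrite as E → β E' and E' → α E' | ε.
For T: α = {q s}, β = {q, p F, s T}. Rewrite as T → β T' and T' → α T' | ε.

E → p r E' | p E' | s E' | p P E' | s F E'; P → r p | r q; F → q | T; T → q T' | p F T' | s T T'; E' → p T E' | ε; T' → q s T' | ε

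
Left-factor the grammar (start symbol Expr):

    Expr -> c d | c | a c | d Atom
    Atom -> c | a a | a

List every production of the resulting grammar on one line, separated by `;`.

Expr -> a c | d Atom | c Expr1; Atom -> c | a Atom1; Expr1 -> d | ε; Atom1 -> a | ε

Expr has alternatives sharing prefix 'c': factor to Expr → c Expr1 with Expr1 → d | ε.
Atom has alternatives sharing prefix 'a': factor to Atom → a Atom1 with Atom1 → a | ε.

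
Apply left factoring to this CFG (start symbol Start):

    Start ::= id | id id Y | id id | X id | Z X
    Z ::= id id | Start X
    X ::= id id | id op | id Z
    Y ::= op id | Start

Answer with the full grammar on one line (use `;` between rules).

Start has alternatives sharing prefix 'id': factor to Start → id Start1 with Start1 → ε | id Y | id.
X has alternatives sharing prefix 'id': factor to X → id X1 with X1 → id | op | Z.
Start1 has alternatives sharing prefix 'id': factor to Start1 → id Start11 with Start11 → Y | ε.

Start ::= X id | Z X | id Start1; Z ::= id id | Start X; X ::= id X1; Y ::= op id | Start; Start1 ::= ε | id Start11; X1 ::= id | op | Z; Start11 ::= Y | ε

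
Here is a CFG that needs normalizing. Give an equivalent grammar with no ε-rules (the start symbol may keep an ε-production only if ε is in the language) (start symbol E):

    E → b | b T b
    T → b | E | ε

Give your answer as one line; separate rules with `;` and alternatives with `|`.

E → b | b T b | b b; T → b | E

Nullable set = {T}.
ε ∉ L(G), so no ε-production is kept.
Add the nullable-subset variants: E → b T b gives b T b | b b.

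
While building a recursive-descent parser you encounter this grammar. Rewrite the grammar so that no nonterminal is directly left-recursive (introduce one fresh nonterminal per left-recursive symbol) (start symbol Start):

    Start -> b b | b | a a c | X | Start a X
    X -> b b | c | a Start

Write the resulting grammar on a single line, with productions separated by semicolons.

Start -> b b Start1 | b Start1 | a a c Start1 | X Start1; X -> b b | c | a Start; Start1 -> a X Start1 | ε

Start is directly left-recursive.
For Start: α = {a X}, β = {b b, b, a a c, X}. Rewrite as Start → β Start1 and Start1 → α Start1 | ε.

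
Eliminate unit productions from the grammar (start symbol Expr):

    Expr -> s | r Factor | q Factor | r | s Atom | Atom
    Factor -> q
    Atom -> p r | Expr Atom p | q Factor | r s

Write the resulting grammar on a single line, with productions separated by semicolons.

Unit pairs: Expr ⇒* {Atom}.
For each unit pair (A, B), copy every non-unit production of B to A, then drop all unit productions.

Expr -> p r | Expr Atom p | q Factor | r s | s | r Factor | r | s Atom; Factor -> q; Atom -> p r | Expr Atom p | q Factor | r s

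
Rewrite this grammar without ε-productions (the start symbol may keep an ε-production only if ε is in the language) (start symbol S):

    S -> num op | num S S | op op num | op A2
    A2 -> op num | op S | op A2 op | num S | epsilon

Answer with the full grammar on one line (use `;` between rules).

Nullable nonterminals: {A2}.
ε ∉ L(G), so no ε-production is kept.
Add the nullable-subset variants: S → op A2 gives op A2 | op. A2 → op A2 op gives op A2 op | op op.

S -> num op | num S S | op op num | op A2 | op; A2 -> op num | op S | op A2 op | op op | num S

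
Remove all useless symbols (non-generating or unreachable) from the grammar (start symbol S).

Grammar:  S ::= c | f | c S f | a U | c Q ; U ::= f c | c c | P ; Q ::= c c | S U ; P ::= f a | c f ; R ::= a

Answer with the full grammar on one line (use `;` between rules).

Generating nonterminals: {P, Q, R, S, U}.
Reachable from S after that: {P, Q, S, U}.
Removed useless symbols: {R} and every production mentioning them.

S ::= c | f | c S f | a U | c Q; U ::= f c | c c | P; Q ::= c c | S U; P ::= f a | c f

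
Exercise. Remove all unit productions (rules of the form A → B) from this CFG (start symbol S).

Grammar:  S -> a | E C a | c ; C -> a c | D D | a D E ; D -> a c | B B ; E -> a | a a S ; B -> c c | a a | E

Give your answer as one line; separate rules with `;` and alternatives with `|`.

S -> a | E C a | c; C -> a c | D D | a D E; D -> a c | B B; E -> a | a a S; B -> c c | a a | a | a a S

Unit pairs: B ⇒* {E}.
Replace each nonterminal's rules with the union of the non-unit rules of every nonterminal it unit-derives.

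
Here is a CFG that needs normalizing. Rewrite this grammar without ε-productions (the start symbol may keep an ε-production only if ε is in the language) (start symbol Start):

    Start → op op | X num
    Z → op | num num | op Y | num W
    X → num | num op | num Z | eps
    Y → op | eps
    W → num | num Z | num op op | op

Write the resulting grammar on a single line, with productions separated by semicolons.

Start → op op | X num | num; Z → op | num num | op Y | num W; X → num | num op | num Z; Y → op; W → num | num Z | num op op | op

Nullable set = {X, Y}.
ε ∉ L(G), so no ε-production is kept.
Add the nullable-subset variants: Start → X num gives X num | num.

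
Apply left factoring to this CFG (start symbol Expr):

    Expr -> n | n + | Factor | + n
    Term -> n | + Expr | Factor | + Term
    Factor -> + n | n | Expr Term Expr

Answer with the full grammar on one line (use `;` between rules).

Expr has alternatives sharing prefix 'n': factor to Expr → n Expr1 with Expr1 → ε | +.
Term has alternatives sharing prefix '+': factor to Term → + Term1 with Term1 → Expr | Term.

Expr -> Factor | + n | n Expr1; Term -> n | Factor | + Term1; Factor -> + n | n | Expr Term Expr; Expr1 -> ε | +; Term1 -> Expr | Term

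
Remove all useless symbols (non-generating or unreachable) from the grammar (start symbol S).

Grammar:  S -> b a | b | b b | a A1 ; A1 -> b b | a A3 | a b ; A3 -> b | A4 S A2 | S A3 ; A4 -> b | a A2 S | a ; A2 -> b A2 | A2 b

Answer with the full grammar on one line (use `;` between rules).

Generating nonterminals: {A1, A3, A4, S}.
Reachable from S after that: {A1, A3, S}.
Removed useless symbols: {A2, A4} and every production mentioning them.

S -> b a | b | b b | a A1; A1 -> b b | a A3 | a b; A3 -> b | S A3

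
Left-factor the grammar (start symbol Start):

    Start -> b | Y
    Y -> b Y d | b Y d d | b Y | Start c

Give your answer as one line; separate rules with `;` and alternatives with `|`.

Start -> b | Y; Y -> Start c | b Y Y1; Y1 -> ε | d Y11; Y11 -> ε | d

Y has alternatives sharing prefix 'b Y': factor to Y → b Y Y1 with Y1 → d | d d | ε.
Y1 has alternatives sharing prefix 'd': factor to Y1 → d Y11 with Y11 → ε | d.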